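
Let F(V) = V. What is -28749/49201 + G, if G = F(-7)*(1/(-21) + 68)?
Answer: -70296074/147603 ≈ -476.25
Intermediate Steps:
G = -1427/3 (G = -7*(1/(-21) + 68) = -7*(-1/21 + 68) = -7*1427/21 = -1427/3 ≈ -475.67)
-28749/49201 + G = -28749/49201 - 1427/3 = -70296074/147603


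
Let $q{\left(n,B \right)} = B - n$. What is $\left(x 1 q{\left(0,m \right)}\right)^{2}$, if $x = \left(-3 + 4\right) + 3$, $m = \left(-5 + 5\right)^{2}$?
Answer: $0$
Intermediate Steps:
$m = 0$ ($m = 0^{2} = 0$)
$x = 4$ ($x = 1 + 3 = 4$)
$\left(x 1 q{\left(0,m \right)}\right)^{2} = \left(4 \cdot 1 \left(0 - 0\right)\right)^{2} = \left(4 \left(0 + 0\right)\right)^{2} = \left(4 \cdot 0\right)^{2} = 0^{2} = 0$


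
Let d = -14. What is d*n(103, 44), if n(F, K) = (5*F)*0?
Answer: 0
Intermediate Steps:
n(F, K) = 0
d*n(103, 44) = -14*0 = 0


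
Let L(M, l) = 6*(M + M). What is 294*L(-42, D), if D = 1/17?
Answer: -148176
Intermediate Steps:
D = 1/17 ≈ 0.058824
L(M, l) = 12*M (L(M, l) = 6*(2*M) = 12*M)
294*L(-42, D) = 294*(12*(-42)) = 294*(-504) = -148176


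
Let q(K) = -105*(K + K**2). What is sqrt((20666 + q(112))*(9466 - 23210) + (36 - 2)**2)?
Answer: 2*sqrt(4495023593) ≈ 1.3409e+5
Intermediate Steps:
q(K) = -105*K - 105*K**2
sqrt((20666 + q(112))*(9466 - 23210) + (36 - 2)**2) = sqrt((20666 - 105*112*(1 + 112))*(9466 - 23210) + (36 - 2)**2) = sqrt((20666 - 105*112*113)*(-13744) + 34**2) = sqrt((20666 - 1328880)*(-13744) + 1156) = sqrt(-1308214*(-13744) + 1156) = sqrt(17980093216 + 1156) = sqrt(17980094372) = 2*sqrt(4495023593)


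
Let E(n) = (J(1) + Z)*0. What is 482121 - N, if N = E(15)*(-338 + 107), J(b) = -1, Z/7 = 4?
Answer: 482121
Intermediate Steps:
Z = 28 (Z = 7*4 = 28)
E(n) = 0 (E(n) = (-1 + 28)*0 = 27*0 = 0)
N = 0 (N = 0*(-338 + 107) = 0*(-231) = 0)
482121 - N = 482121 - 1*0 = 482121 + 0 = 482121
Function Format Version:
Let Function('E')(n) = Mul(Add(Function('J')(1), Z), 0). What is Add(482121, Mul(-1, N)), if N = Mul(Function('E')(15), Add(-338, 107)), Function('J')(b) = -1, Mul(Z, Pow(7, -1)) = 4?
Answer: 482121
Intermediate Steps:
Z = 28 (Z = Mul(7, 4) = 28)
Function('E')(n) = 0 (Function('E')(n) = Mul(Add(-1, 28), 0) = Mul(27, 0) = 0)
N = 0 (N = Mul(0, Add(-338, 107)) = Mul(0, -231) = 0)
Add(482121, Mul(-1, N)) = Add(482121, Mul(-1, 0)) = Add(482121, 0) = 482121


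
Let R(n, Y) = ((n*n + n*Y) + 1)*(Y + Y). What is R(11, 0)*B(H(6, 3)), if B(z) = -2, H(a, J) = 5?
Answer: 0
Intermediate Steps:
R(n, Y) = 2*Y*(1 + n² + Y*n) (R(n, Y) = ((n² + Y*n) + 1)*(2*Y) = (1 + n² + Y*n)*(2*Y) = 2*Y*(1 + n² + Y*n))
R(11, 0)*B(H(6, 3)) = (2*0*(1 + 11² + 0*11))*(-2) = (2*0*(1 + 121 + 0))*(-2) = (2*0*122)*(-2) = 0*(-2) = 0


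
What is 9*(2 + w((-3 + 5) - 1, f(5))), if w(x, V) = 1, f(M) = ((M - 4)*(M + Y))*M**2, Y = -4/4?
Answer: 27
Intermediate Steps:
Y = -1 (Y = -4*1/4 = -1)
f(M) = M**2*(-1 + M)*(-4 + M) (f(M) = ((M - 4)*(M - 1))*M**2 = ((-4 + M)*(-1 + M))*M**2 = ((-1 + M)*(-4 + M))*M**2 = M**2*(-1 + M)*(-4 + M))
9*(2 + w((-3 + 5) - 1, f(5))) = 9*(2 + 1) = 9*3 = 27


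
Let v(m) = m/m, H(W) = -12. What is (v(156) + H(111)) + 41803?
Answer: 41792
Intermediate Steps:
v(m) = 1
(v(156) + H(111)) + 41803 = (1 - 12) + 41803 = -11 + 41803 = 41792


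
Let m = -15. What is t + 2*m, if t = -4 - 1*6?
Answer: -40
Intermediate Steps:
t = -10 (t = -4 - 6 = -10)
t + 2*m = -10 + 2*(-15) = -10 - 30 = -40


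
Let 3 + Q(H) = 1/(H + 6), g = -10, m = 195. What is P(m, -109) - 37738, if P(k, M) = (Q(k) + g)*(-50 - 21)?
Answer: -7399886/201 ≈ -36815.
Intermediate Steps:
Q(H) = -3 + 1/(6 + H) (Q(H) = -3 + 1/(H + 6) = -3 + 1/(6 + H))
P(k, M) = 710 - 71*(-17 - 3*k)/(6 + k) (P(k, M) = ((-17 - 3*k)/(6 + k) - 10)*(-50 - 21) = (-10 + (-17 - 3*k)/(6 + k))*(-71) = 710 - 71*(-17 - 3*k)/(6 + k))
P(m, -109) - 37738 = 71*(77 + 13*195)/(6 + 195) - 37738 = 71*(77 + 2535)/201 - 37738 = 71*(1/201)*2612 - 37738 = 185452/201 - 37738 = -7399886/201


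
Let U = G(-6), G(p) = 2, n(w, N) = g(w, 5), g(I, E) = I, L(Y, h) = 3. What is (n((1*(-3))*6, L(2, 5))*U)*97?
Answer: -3492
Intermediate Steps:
n(w, N) = w
U = 2
(n((1*(-3))*6, L(2, 5))*U)*97 = (((1*(-3))*6)*2)*97 = (-3*6*2)*97 = -18*2*97 = -36*97 = -3492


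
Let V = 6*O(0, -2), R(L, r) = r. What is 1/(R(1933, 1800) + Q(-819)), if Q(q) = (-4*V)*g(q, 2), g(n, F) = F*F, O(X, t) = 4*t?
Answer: 1/2568 ≈ 0.00038941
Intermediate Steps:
g(n, F) = F**2
V = -48 (V = 6*(4*(-2)) = 6*(-8) = -48)
Q(q) = 768 (Q(q) = -4*(-48)*2**2 = 192*4 = 768)
1/(R(1933, 1800) + Q(-819)) = 1/(1800 + 768) = 1/2568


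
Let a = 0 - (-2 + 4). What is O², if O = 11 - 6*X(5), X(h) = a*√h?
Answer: 841 + 264*√5 ≈ 1431.3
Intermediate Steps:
a = -2 (a = 0 - 1*2 = 0 - 2 = -2)
X(h) = -2*√h
O = 11 + 12*√5 (O = 11 - (-12)*√5 = 11 + 12*√5 ≈ 37.833)
O² = (11 + 12*√5)²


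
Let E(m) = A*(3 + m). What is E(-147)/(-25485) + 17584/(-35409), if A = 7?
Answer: -137478656/300799455 ≈ -0.45704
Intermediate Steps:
E(m) = 21 + 7*m (E(m) = 7*(3 + m) = 21 + 7*m)
E(-147)/(-25485) + 17584/(-35409) = (21 + 7*(-147))/(-25485) + 17584/(-35409) = (21 - 1029)*(-1/25485) + 17584*(-1/35409) = -1008*(-1/25485) - 17584/35409 = 336/8495 - 17584/35409 = -137478656/300799455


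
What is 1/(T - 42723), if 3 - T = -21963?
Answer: -1/20757 ≈ -4.8177e-5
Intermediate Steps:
T = 21966 (T = 3 - 1*(-21963) = 3 + 21963 = 21966)
1/(T - 42723) = 1/(21966 - 42723) = 1/(-20757) = -1/20757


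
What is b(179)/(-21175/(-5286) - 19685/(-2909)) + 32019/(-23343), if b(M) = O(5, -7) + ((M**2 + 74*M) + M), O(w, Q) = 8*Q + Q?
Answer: 5430620785502777/1288945876285 ≈ 4213.2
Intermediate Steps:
O(w, Q) = 9*Q
b(M) = -63 + M**2 + 75*M (b(M) = 9*(-7) + ((M**2 + 74*M) + M) = -63 + (M**2 + 75*M) = -63 + M**2 + 75*M)
b(179)/(-21175/(-5286) - 19685/(-2909)) + 32019/(-23343) = (-63 + 179**2 + 75*179)/(-21175/(-5286) - 19685/(-2909)) + 32019/(-23343) = (-63 + 32041 + 13425)/(-21175*(-1/5286) - 19685*(-1/2909)) + 32019*(-1/23343) = 45403/(21175/5286 + 19685/2909) - 10673/7781 = 45403/(165652985/15376974) - 10673/7781 = 45403*(15376974/165652985) - 10673/7781 = 698160750522/165652985 - 10673/7781 = 5430620785502777/1288945876285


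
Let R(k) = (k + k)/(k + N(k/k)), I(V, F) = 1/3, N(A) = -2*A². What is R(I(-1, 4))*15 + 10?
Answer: 4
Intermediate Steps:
I(V, F) = ⅓
R(k) = 2*k/(-2 + k) (R(k) = (k + k)/(k - 2*(k/k)²) = (2*k)/(k - 2*1²) = (2*k)/(k - 2*1) = (2*k)/(k - 2) = (2*k)/(-2 + k) = 2*k/(-2 + k))
R(I(-1, 4))*15 + 10 = (2*(⅓)/(-2 + ⅓))*15 + 10 = (2*(⅓)/(-5/3))*15 + 10 = (2*(⅓)*(-⅗))*15 + 10 = -⅖*15 + 10 = -6 + 10 = 4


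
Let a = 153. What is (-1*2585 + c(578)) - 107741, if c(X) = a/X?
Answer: -3751075/34 ≈ -1.1033e+5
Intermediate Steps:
c(X) = 153/X
(-1*2585 + c(578)) - 107741 = (-1*2585 + 153/578) - 107741 = (-2585 + 153*(1/578)) - 107741 = (-2585 + 9/34) - 107741 = -87881/34 - 107741 = -3751075/34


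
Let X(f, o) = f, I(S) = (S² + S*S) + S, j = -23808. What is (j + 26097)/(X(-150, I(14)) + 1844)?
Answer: 327/242 ≈ 1.3512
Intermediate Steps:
I(S) = S + 2*S² (I(S) = (S² + S²) + S = 2*S² + S = S + 2*S²)
(j + 26097)/(X(-150, I(14)) + 1844) = (-23808 + 26097)/(-150 + 1844) = 2289/1694 = 2289*(1/1694) = 327/242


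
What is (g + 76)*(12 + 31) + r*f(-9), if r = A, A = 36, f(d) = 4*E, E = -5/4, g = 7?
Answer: 3389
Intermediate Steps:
E = -5/4 (E = -5*1/4 = -5/4 ≈ -1.2500)
f(d) = -5 (f(d) = 4*(-5/4) = -5)
r = 36
(g + 76)*(12 + 31) + r*f(-9) = (7 + 76)*(12 + 31) + 36*(-5) = 83*43 - 180 = 3569 - 180 = 3389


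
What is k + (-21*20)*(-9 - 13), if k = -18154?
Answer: -8914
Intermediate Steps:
k + (-21*20)*(-9 - 13) = -18154 + (-21*20)*(-9 - 13) = -18154 - 420*(-22) = -18154 + 9240 = -8914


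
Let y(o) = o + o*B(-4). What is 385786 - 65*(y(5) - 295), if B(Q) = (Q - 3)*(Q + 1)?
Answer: 397811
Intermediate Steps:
B(Q) = (1 + Q)*(-3 + Q) (B(Q) = (-3 + Q)*(1 + Q) = (1 + Q)*(-3 + Q))
y(o) = 22*o (y(o) = o + o*(-3 + (-4)² - 2*(-4)) = o + o*(-3 + 16 + 8) = o + o*21 = o + 21*o = 22*o)
385786 - 65*(y(5) - 295) = 385786 - 65*(22*5 - 295) = 385786 - 65*(110 - 295) = 385786 - 65*(-185) = 385786 + 12025 = 397811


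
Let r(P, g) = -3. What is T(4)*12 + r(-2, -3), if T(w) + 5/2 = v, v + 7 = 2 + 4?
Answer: -45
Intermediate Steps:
v = -1 (v = -7 + (2 + 4) = -7 + 6 = -1)
T(w) = -7/2 (T(w) = -5/2 - 1 = -7/2)
T(4)*12 + r(-2, -3) = -7/2*12 - 3 = -42 - 3 = -45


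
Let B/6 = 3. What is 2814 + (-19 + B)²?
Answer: 2815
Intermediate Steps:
B = 18 (B = 6*3 = 18)
2814 + (-19 + B)² = 2814 + (-19 + 18)² = 2814 + (-1)² = 2814 + 1 = 2815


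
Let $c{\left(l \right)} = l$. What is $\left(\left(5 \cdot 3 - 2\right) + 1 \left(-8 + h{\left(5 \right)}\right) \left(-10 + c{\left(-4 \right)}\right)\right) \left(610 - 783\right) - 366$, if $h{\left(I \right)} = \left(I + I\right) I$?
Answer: $99109$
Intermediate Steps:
$h{\left(I \right)} = 2 I^{2}$ ($h{\left(I \right)} = 2 I I = 2 I^{2}$)
$\left(\left(5 \cdot 3 - 2\right) + 1 \left(-8 + h{\left(5 \right)}\right) \left(-10 + c{\left(-4 \right)}\right)\right) \left(610 - 783\right) - 366 = \left(\left(5 \cdot 3 - 2\right) + 1 \left(-8 + 2 \cdot 5^{2}\right) \left(-10 - 4\right)\right) \left(610 - 783\right) - 366 = \left(\left(15 - 2\right) + 1 \left(-8 + 2 \cdot 25\right) \left(-14\right)\right) \left(610 - 783\right) - 366 = \left(13 + 1 \left(-8 + 50\right) \left(-14\right)\right) \left(-173\right) - 366 = \left(13 + 1 \cdot 42 \left(-14\right)\right) \left(-173\right) - 366 = \left(13 + 1 \left(-588\right)\right) \left(-173\right) - 366 = \left(13 - 588\right) \left(-173\right) - 366 = \left(-575\right) \left(-173\right) - 366 = 99475 - 366 = 99109$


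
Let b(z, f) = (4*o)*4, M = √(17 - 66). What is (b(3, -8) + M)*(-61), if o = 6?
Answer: -5856 - 427*I ≈ -5856.0 - 427.0*I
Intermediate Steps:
M = 7*I (M = √(-49) = 7*I ≈ 7.0*I)
b(z, f) = 96 (b(z, f) = (4*6)*4 = 24*4 = 96)
(b(3, -8) + M)*(-61) = (96 + 7*I)*(-61) = -5856 - 427*I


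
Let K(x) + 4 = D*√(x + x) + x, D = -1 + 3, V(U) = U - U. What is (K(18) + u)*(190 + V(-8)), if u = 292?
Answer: 60420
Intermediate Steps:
V(U) = 0
D = 2
K(x) = -4 + x + 2*√2*√x (K(x) = -4 + (2*√(x + x) + x) = -4 + (2*√(2*x) + x) = -4 + (2*(√2*√x) + x) = -4 + (2*√2*√x + x) = -4 + (x + 2*√2*√x) = -4 + x + 2*√2*√x)
(K(18) + u)*(190 + V(-8)) = ((-4 + 18 + 2*√2*√18) + 292)*(190 + 0) = ((-4 + 18 + 2*√2*(3*√2)) + 292)*190 = ((-4 + 18 + 12) + 292)*190 = (26 + 292)*190 = 318*190 = 60420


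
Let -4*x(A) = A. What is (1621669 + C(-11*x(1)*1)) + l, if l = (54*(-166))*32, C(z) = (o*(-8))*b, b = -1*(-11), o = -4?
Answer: 1335173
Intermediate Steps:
x(A) = -A/4
b = 11
C(z) = 352 (C(z) = -4*(-8)*11 = 32*11 = 352)
l = -286848 (l = -8964*32 = -286848)
(1621669 + C(-11*x(1)*1)) + l = (1621669 + 352) - 286848 = 1622021 - 286848 = 1335173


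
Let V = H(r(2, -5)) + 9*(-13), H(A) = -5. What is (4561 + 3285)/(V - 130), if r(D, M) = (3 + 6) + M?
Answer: -3923/126 ≈ -31.135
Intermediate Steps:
r(D, M) = 9 + M
V = -122 (V = -5 + 9*(-13) = -5 - 117 = -122)
(4561 + 3285)/(V - 130) = (4561 + 3285)/(-122 - 130) = 7846/(-252) = 7846*(-1/252) = -3923/126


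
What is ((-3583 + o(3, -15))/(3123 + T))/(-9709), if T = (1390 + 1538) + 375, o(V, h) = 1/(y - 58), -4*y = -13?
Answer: 41299/719127234 ≈ 5.7429e-5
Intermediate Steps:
y = 13/4 (y = -¼*(-13) = 13/4 ≈ 3.2500)
o(V, h) = -4/219 (o(V, h) = 1/(13/4 - 58) = 1/(-219/4) = -4/219)
T = 3303 (T = 2928 + 375 = 3303)
((-3583 + o(3, -15))/(3123 + T))/(-9709) = ((-3583 - 4/219)/(3123 + 3303))/(-9709) = -784681/219/6426*(-1/9709) = -784681/219*1/6426*(-1/9709) = -784681/1407294*(-1/9709) = 41299/719127234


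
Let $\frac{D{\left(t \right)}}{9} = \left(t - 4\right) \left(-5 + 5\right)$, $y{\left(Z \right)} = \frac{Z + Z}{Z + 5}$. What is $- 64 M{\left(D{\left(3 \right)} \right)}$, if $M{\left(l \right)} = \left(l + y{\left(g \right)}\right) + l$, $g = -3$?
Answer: $192$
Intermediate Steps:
$y{\left(Z \right)} = \frac{2 Z}{5 + Z}$
$D{\left(t \right)} = 0$ ($D{\left(t \right)} = 9 \left(t - 4\right) \left(-5 + 5\right) = 9 \left(-4 + t\right) 0 = 9 \cdot 0 = 0$)
$M{\left(l \right)} = -3 + 2 l$ ($M{\left(l \right)} = \left(l + 2 \left(-3\right) \frac{1}{5 - 3}\right) + l = \left(l + 2 \left(-3\right) \frac{1}{2}\right) + l = \left(l - 3\right) + l = \left(-3 + l\right) + l = -3 + 2 l$)
$- 64 M{\left(D{\left(3 \right)} \right)} = - 64 \left(-3 + 2 \cdot 0\right) = - 64 \left(-3 + 0\right) = \left(-64\right) \left(-3\right) = 192$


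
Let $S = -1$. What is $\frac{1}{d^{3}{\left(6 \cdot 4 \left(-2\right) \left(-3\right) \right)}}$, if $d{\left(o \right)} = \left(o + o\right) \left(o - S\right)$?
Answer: $\frac{1}{72825163776000} \approx 1.3732 \cdot 10^{-14}$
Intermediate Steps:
$d{\left(o \right)} = 2 o \left(1 + o\right)$ ($d{\left(o \right)} = \left(o + o\right) \left(o - -1\right) = 2 o \left(o + 1\right) = 2 o \left(1 + o\right)$)
$\frac{1}{d^{3}{\left(6 \cdot 4 \left(-2\right) \left(-3\right) \right)}} = \frac{1}{\left(2 \cdot 6 \cdot 4 \left(-2\right) \left(-3\right) \left(1 + 6 \cdot 4 \left(-2\right) \left(-3\right)\right)\right)^{3}} = \frac{1}{\left(2 \cdot 24 \left(-2\right) \left(-3\right) \left(1 + 24 \left(-2\right) \left(-3\right)\right)\right)^{3}} = \frac{1}{\left(2 \left(\left(-48\right) \left(-3\right)\right) \left(1 - -144\right)\right)^{3}} = \frac{1}{\left(2 \cdot 144 \left(1 + 144\right)\right)^{3}} = \frac{1}{\left(2 \cdot 144 \cdot 145\right)^{3}} = \frac{1}{41760^{3}} = \frac{1}{72825163776000}$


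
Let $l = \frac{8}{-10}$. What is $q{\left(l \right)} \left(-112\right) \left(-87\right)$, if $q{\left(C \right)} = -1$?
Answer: $-9744$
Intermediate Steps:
$l = - \frac{4}{5}$ ($l = 8 \left(- \frac{1}{10}\right) = - \frac{4}{5} \approx -0.8$)
$q{\left(l \right)} \left(-112\right) \left(-87\right) = \left(-1\right) \left(-112\right) \left(-87\right) = 112 \left(-87\right) = -9744$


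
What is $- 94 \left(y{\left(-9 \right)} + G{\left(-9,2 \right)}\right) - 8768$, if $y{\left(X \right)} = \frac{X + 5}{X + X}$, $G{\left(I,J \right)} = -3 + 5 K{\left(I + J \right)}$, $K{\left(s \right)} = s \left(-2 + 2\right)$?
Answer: $- \frac{76562}{9} \approx -8506.9$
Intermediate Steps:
$K{\left(s \right)} = 0$ ($K{\left(s \right)} = s 0 = 0$)
$G{\left(I,J \right)} = -3$ ($G{\left(I,J \right)} = -3 + 5 \cdot 0 = -3 + 0 = -3$)
$y{\left(X \right)} = \frac{5 + X}{2 X}$
$- 94 \left(y{\left(-9 \right)} + G{\left(-9,2 \right)}\right) - 8768 = - 94 \left(\frac{5 - 9}{2 \left(-9\right)} - 3\right) - 8768 = - 94 \left(\frac{1}{2} \left(- \frac{1}{9}\right) \left(-4\right) - 3\right) - 8768 = - 94 \left(\frac{2}{9} - 3\right) - 8768 = \left(-94\right) \left(- \frac{25}{9}\right) - 8768 = \frac{2350}{9} - 8768 = - \frac{76562}{9}$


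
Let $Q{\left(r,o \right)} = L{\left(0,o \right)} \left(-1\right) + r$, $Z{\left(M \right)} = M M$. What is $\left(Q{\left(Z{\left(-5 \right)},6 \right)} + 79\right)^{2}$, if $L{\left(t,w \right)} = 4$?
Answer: $10000$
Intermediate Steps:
$Z{\left(M \right)} = M^{2}$
$Q{\left(r,o \right)} = -4 + r$ ($Q{\left(r,o \right)} = 4 \left(-1\right) + r = -4 + r$)
$\left(Q{\left(Z{\left(-5 \right)},6 \right)} + 79\right)^{2} = \left(\left(-4 + \left(-5\right)^{2}\right) + 79\right)^{2} = \left(\left(-4 + 25\right) + 79\right)^{2} = \left(21 + 79\right)^{2} = 100^{2} = 10000$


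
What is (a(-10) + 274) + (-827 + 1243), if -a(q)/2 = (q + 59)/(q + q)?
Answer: 6949/10 ≈ 694.90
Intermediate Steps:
a(q) = -(59 + q)/q (a(q) = -2*(q + 59)/(q + q) = -2*(59 + q)/(2*q) = -2*(59 + q)*1/(2*q) = -(59 + q)/q)
(a(-10) + 274) + (-827 + 1243) = ((-59 - 1*(-10))/(-10) + 274) + (-827 + 1243) = (-(-59 + 10)/10 + 274) + 416 = (-1/10*(-49) + 274) + 416 = (49/10 + 274) + 416 = 2789/10 + 416 = 6949/10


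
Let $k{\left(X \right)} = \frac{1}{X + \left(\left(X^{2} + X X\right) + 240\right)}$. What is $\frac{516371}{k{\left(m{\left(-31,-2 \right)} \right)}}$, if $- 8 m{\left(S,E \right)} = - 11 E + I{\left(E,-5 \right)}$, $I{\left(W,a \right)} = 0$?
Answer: $\frac{1042553049}{8} \approx 1.3032 \cdot 10^{8}$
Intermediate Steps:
$m{\left(S,E \right)} = \frac{11 E}{8}$ ($m{\left(S,E \right)} = - \frac{- 11 E + 0}{8} = - \frac{\left(-11\right) E}{8} = \frac{11 E}{8}$)
$k{\left(X \right)} = \frac{1}{240 + X + 2 X^{2}}$ ($k{\left(X \right)} = \frac{1}{X + \left(\left(X^{2} + X^{2}\right) + 240\right)} = \frac{1}{X + \left(2 X^{2} + 240\right)} = \frac{1}{X + \left(240 + 2 X^{2}\right)} = \frac{1}{240 + X + 2 X^{2}}$)
$\frac{516371}{k{\left(m{\left(-31,-2 \right)} \right)}} = \frac{516371}{\frac{1}{240 + \frac{11}{8} \left(-2\right) + 2 \left(\frac{11}{8} \left(-2\right)\right)^{2}}} = \frac{516371}{\frac{1}{240 - \frac{11}{4} + 2 \left(- \frac{11}{4}\right)^{2}}} = \frac{516371}{\frac{1}{240 - \frac{11}{4} + 2 \cdot \frac{121}{16}}} = \frac{516371}{\frac{1}{240 - \frac{11}{4} + \frac{121}{8}}} = \frac{516371}{\frac{1}{\frac{2019}{8}}} = \frac{516371}{\frac{8}{2019}} = 516371 \cdot \frac{2019}{8} = \frac{1042553049}{8}$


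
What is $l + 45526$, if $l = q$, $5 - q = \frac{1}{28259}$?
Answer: $\frac{1286660528}{28259} \approx 45531.0$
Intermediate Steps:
$q = \frac{141294}{28259}$ ($q = 5 - \frac{1}{28259} = \frac{141294}{28259} \approx 5.0$)
$l = \frac{141294}{28259} \approx 5.0$
$l + 45526 = \frac{141294}{28259} + 45526 = \frac{1286660528}{28259}$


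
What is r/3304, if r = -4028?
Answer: -1007/826 ≈ -1.2191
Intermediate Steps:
r/3304 = -4028/3304 = -4028*1/3304 = -1007/826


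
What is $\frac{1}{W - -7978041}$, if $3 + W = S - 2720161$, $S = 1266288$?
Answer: $\frac{1}{6524165} \approx 1.5328 \cdot 10^{-7}$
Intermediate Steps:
$W = -1453876$ ($W = -3 + \left(1266288 - 2720161\right) = -3 - 1453873 = -1453876$)
$\frac{1}{W - -7978041} = \frac{1}{-1453876 - -7978041} = \frac{1}{-1453876 + 7978041} = \frac{1}{6524165}$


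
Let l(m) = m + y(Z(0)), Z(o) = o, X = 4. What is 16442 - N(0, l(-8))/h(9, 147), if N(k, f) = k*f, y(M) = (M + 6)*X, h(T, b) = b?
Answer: 16442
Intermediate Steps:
y(M) = 24 + 4*M (y(M) = (M + 6)*4 = (6 + M)*4 = 24 + 4*M)
l(m) = 24 + m (l(m) = m + (24 + 4*0) = m + (24 + 0) = m + 24 = 24 + m)
N(k, f) = f*k
16442 - N(0, l(-8))/h(9, 147) = 16442 - (24 - 8)*0/147 = 16442 - 16*0/147 = 16442 - 0/147 = 16442 - 1*0 = 16442 + 0 = 16442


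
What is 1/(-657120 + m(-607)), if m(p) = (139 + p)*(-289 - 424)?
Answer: -1/323436 ≈ -3.0918e-6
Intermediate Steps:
m(p) = -99107 - 713*p (m(p) = (139 + p)*(-713) = -99107 - 713*p)
1/(-657120 + m(-607)) = 1/(-657120 + (-99107 - 713*(-607))) = 1/(-657120 + (-99107 + 432791)) = 1/(-657120 + 333684) = 1/(-323436) = -1/323436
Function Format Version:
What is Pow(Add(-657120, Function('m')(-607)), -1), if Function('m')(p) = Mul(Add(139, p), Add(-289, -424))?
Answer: Rational(-1, 323436) ≈ -3.0918e-6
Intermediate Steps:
Function('m')(p) = Add(-99107, Mul(-713, p)) (Function('m')(p) = Mul(Add(139, p), -713) = Add(-99107, Mul(-713, p)))
Pow(Add(-657120, Function('m')(-607)), -1) = Pow(Add(-657120, Add(-99107, Mul(-713, -607))), -1) = Pow(Add(-657120, Add(-99107, 432791)), -1) = Pow(Add(-657120, 333684), -1) = Pow(-323436, -1) = Rational(-1, 323436)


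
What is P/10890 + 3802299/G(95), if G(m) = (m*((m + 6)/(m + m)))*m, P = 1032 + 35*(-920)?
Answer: 434289554/549945 ≈ 789.70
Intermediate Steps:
P = -31168 (P = 1032 - 32200 = -31168)
G(m) = m*(3 + m/2) (G(m) = (m*((6 + m)/((2*m))))*m = (m*((6 + m)*(1/(2*m))))*m = (m*((6 + m)/(2*m)))*m = (3 + m/2)*m = m*(3 + m/2))
P/10890 + 3802299/G(95) = -31168/10890 + 3802299/(((½)*95*(6 + 95))) = -31168*1/10890 + 3802299/(((½)*95*101)) = -15584/5445 + 3802299/(9595/2) = -15584/5445 + 3802299*(2/9595) = -15584/5445 + 400242/505 = 434289554/549945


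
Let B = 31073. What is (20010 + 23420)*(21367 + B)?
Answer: 2277469200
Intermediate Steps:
(20010 + 23420)*(21367 + B) = (20010 + 23420)*(21367 + 31073) = 43430*52440 = 2277469200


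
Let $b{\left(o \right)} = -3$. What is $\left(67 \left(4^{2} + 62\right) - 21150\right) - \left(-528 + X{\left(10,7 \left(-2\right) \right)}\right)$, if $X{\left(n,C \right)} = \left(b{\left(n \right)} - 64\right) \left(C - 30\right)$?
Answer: $-18344$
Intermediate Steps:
$X{\left(n,C \right)} = 2010 - 67 C$ ($X{\left(n,C \right)} = \left(-3 - 64\right) \left(C - 30\right) = - 67 \left(-30 + C\right) = 2010 - 67 C$)
$\left(67 \left(4^{2} + 62\right) - 21150\right) - \left(-528 + X{\left(10,7 \left(-2\right) \right)}\right) = \left(67 \left(4^{2} + 62\right) - 21150\right) - \left(1482 - 469 \left(-2\right)\right) = \left(67 \left(16 + 62\right) - 21150\right) - \left(1482 + 938\right) = \left(67 \cdot 78 - 21150\right) + \left(528 - \left(2010 + 938\right)\right) = \left(5226 - 21150\right) + \left(528 - 2948\right) = -15924 + \left(528 - 2948\right) = -15924 - 2420 = -18344$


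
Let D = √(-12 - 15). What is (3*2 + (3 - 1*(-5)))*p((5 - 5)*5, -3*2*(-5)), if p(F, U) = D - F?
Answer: 42*I*√3 ≈ 72.746*I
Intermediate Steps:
D = 3*I*√3 (D = √(-27) = 3*I*√3 ≈ 5.1962*I)
p(F, U) = -F + 3*I*√3 (p(F, U) = 3*I*√3 - F = -F + 3*I*√3)
(3*2 + (3 - 1*(-5)))*p((5 - 5)*5, -3*2*(-5)) = (3*2 + (3 - 1*(-5)))*(-(5 - 5)*5 + 3*I*√3) = (6 + (3 + 5))*(-0*5 + 3*I*√3) = (6 + 8)*(-1*0 + 3*I*√3) = 14*(0 + 3*I*√3) = 14*(3*I*√3) = 42*I*√3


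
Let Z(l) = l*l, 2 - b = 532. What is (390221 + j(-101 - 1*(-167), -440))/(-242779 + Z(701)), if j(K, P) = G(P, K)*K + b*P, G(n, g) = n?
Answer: 198127/82874 ≈ 2.3907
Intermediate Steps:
b = -530 (b = 2 - 1*532 = 2 - 532 = -530)
j(K, P) = -530*P + K*P (j(K, P) = P*K - 530*P = K*P - 530*P = -530*P + K*P)
Z(l) = l**2
(390221 + j(-101 - 1*(-167), -440))/(-242779 + Z(701)) = (390221 - 440*(-530 + (-101 - 1*(-167))))/(-242779 + 701**2) = (390221 - 440*(-530 + (-101 + 167)))/(-242779 + 491401) = (390221 - 440*(-530 + 66))/248622 = (390221 - 440*(-464))*(1/248622) = (390221 + 204160)*(1/248622) = 594381*(1/248622) = 198127/82874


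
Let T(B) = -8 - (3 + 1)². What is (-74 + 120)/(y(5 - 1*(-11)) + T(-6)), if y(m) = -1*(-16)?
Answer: -23/4 ≈ -5.7500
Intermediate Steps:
T(B) = -24 (T(B) = -8 - 1*4² = -8 - 1*16 = -8 - 16 = -24)
y(m) = 16
(-74 + 120)/(y(5 - 1*(-11)) + T(-6)) = (-74 + 120)/(16 - 24) = 46/(-8) = 46*(-⅛) = -23/4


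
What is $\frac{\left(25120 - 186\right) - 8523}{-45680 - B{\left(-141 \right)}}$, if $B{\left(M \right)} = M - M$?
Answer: $- \frac{16411}{45680} \approx -0.35926$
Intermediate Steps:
$B{\left(M \right)} = 0$
$\frac{\left(25120 - 186\right) - 8523}{-45680 - B{\left(-141 \right)}} = \frac{\left(25120 - 186\right) - 8523}{-45680 - 0} = \frac{24934 - 8523}{-45680 + 0} = \frac{16411}{-45680} = 16411 \left(- \frac{1}{45680}\right) = - \frac{16411}{45680}$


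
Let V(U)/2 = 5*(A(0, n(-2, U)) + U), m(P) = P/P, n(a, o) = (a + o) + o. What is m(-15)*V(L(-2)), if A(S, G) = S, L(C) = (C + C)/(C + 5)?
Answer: -40/3 ≈ -13.333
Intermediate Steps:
n(a, o) = a + 2*o
L(C) = 2*C/(5 + C) (L(C) = (2*C)/(5 + C) = 2*C/(5 + C))
m(P) = 1
V(U) = 10*U (V(U) = 2*(5*(0 + U)) = 2*(5*U) = 10*U)
m(-15)*V(L(-2)) = 1*(10*(2*(-2)/(5 - 2))) = 1*(10*(2*(-2)/3)) = 1*(10*(2*(-2)*(⅓))) = 1*(10*(-4/3)) = 1*(-40/3) = -40/3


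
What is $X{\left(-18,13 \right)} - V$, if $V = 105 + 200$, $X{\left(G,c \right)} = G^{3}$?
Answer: $-6137$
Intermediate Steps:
$V = 305$
$X{\left(-18,13 \right)} - V = \left(-18\right)^{3} - 305 = -5832 - 305 = -6137$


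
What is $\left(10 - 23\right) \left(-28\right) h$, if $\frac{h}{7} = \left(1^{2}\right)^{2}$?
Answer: $2548$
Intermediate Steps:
$h = 7$ ($h = 7 \left(1^{2}\right)^{2} = 7 \cdot 1^{2} = 7 \cdot 1 = 7$)
$\left(10 - 23\right) \left(-28\right) h = \left(10 - 23\right) \left(-28\right) 7 = \left(-13\right) \left(-28\right) 7 = 364 \cdot 7 = 2548$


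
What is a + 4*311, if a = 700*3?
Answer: 3344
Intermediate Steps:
a = 2100
a + 4*311 = 2100 + 4*311 = 2100 + 1244 = 3344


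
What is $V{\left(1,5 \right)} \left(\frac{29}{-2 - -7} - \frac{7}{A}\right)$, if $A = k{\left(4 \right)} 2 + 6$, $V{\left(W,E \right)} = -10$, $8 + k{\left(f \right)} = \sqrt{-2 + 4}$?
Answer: $- \frac{1509}{23} - \frac{35 \sqrt{2}}{23} \approx -67.761$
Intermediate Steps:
$k{\left(f \right)} = -8 + \sqrt{2}$ ($k{\left(f \right)} = -8 + \sqrt{-2 + 4} = -8 + \sqrt{2}$)
$A = -10 + 2 \sqrt{2}$ ($A = \left(-8 + \sqrt{2}\right) 2 + 6 = \left(-16 + 2 \sqrt{2}\right) + 6 = -10 + 2 \sqrt{2} \approx -7.1716$)
$V{\left(1,5 \right)} \left(\frac{29}{-2 - -7} - \frac{7}{A}\right) = - 10 \left(\frac{29}{-2 - -7} - \frac{7}{-10 + 2 \sqrt{2}}\right) = - 10 \left(\frac{29}{-2 + 7} - \frac{7}{-10 + 2 \sqrt{2}}\right) = - 10 \left(\frac{29}{5} - \frac{7}{-10 + 2 \sqrt{2}}\right) = -58 + \frac{70}{-10 + 2 \sqrt{2}}$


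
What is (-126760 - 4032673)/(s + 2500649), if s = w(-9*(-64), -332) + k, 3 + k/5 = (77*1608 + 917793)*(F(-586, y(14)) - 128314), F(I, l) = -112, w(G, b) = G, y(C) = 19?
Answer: 4159433/668845885960 ≈ 6.2188e-6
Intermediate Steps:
k = -668848387185 (k = -15 + 5*((77*1608 + 917793)*(-112 - 128314)) = -15 + 5*((123816 + 917793)*(-128426)) = -15 + 5*(1041609*(-128426)) = -15 + 5*(-133769677434) = -15 - 668848387170 = -668848387185)
s = -668848386609 (s = -9*(-64) - 668848387185 = 576 - 668848387185 = -668848386609)
(-126760 - 4032673)/(s + 2500649) = (-126760 - 4032673)/(-668848386609 + 2500649) = -4159433/(-668845885960) = -4159433*(-1/668845885960) = 4159433/668845885960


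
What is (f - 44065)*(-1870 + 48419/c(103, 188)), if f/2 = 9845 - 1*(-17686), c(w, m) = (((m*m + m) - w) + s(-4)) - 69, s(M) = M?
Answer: -726542109097/35356 ≈ -2.0549e+7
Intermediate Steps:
c(w, m) = -73 + m + m² - w (c(w, m) = (((m*m + m) - w) - 4) - 69 = (((m² + m) - w) - 4) - 69 = (((m + m²) - w) - 4) - 69 = ((m + m² - w) - 4) - 69 = (-4 + m + m² - w) - 69 = -73 + m + m² - w)
f = 55062 (f = 2*(9845 - 1*(-17686)) = 2*(9845 + 17686) = 2*27531 = 55062)
(f - 44065)*(-1870 + 48419/c(103, 188)) = (55062 - 44065)*(-1870 + 48419/(-73 + 188 + 188² - 1*103)) = 10997*(-1870 + 48419/(-73 + 188 + 35344 - 103)) = 10997*(-1870 + 48419/35356) = 10997*(-66067301/35356) = -726542109097/35356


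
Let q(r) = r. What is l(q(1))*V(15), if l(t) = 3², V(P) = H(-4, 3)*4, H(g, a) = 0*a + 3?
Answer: 108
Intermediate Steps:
H(g, a) = 3 (H(g, a) = 0 + 3 = 3)
V(P) = 12 (V(P) = 3*4 = 12)
l(t) = 9
l(q(1))*V(15) = 9*12 = 108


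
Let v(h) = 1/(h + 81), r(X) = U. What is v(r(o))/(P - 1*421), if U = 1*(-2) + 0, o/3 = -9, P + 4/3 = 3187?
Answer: 3/655226 ≈ 4.5786e-6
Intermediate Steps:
P = 9557/3 (P = -4/3 + 3187 = 9557/3 ≈ 3185.7)
o = -27 (o = 3*(-9) = -27)
U = -2 (U = -2 + 0 = -2)
r(X) = -2
v(h) = 1/(81 + h)
v(r(o))/(P - 1*421) = 1/((81 - 2)*(9557/3 - 1*421)) = 1/(79*(9557/3 - 421)) = 1/(79*(8294/3)) = (1/79)*(3/8294) = 3/655226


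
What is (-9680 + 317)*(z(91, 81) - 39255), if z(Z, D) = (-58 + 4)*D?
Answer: 408498327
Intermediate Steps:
z(Z, D) = -54*D
(-9680 + 317)*(z(91, 81) - 39255) = (-9680 + 317)*(-54*81 - 39255) = -9363*(-4374 - 39255) = -9363*(-43629) = 408498327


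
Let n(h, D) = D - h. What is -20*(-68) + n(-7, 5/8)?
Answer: 10941/8 ≈ 1367.6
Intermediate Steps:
-20*(-68) + n(-7, 5/8) = -20*(-68) + (5/8 - 1*(-7)) = 1360 + (5*(⅛) + 7) = 1360 + (5/8 + 7) = 1360 + 61/8 = 10941/8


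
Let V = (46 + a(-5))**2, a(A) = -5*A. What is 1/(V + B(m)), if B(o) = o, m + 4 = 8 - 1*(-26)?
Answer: 1/5071 ≈ 0.00019720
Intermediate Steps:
m = 30 (m = -4 + (8 - 1*(-26)) = -4 + (8 + 26) = -4 + 34 = 30)
V = 5041 (V = (46 - 5*(-5))**2 = (46 + 25)**2 = 71**2 = 5041)
1/(V + B(m)) = 1/(5041 + 30) = 1/5071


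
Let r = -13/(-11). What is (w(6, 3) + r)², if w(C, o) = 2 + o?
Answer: 4624/121 ≈ 38.215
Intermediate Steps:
r = 13/11 (r = -13*(-1/11) = 13/11 ≈ 1.1818)
(w(6, 3) + r)² = ((2 + 3) + 13/11)² = (5 + 13/11)² = (68/11)² = 4624/121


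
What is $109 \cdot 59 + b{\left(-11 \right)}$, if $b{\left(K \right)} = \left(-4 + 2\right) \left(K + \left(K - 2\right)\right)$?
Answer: $6479$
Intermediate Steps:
$b{\left(K \right)} = 4 - 4 K$ ($b{\left(K \right)} = - 2 \left(K + \left(K - 2\right)\right) = - 2 \left(K + \left(-2 + K\right)\right) = - 2 \left(-2 + 2 K\right) = 4 - 4 K$)
$109 \cdot 59 + b{\left(-11 \right)} = 109 \cdot 59 + \left(4 - -44\right) = 6431 + \left(4 + 44\right) = 6431 + 48 = 6479$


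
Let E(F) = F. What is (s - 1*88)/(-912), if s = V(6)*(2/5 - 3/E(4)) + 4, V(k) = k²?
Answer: 161/1520 ≈ 0.10592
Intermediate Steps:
s = -43/5 (s = 6²*(2/5 - 3/4) + 4 = 36*(2*(⅕) - 3*¼) + 4 = 36*(⅖ - ¾) + 4 = 36*(-7/20) + 4 = -63/5 + 4 = -43/5 ≈ -8.6000)
(s - 1*88)/(-912) = (-43/5 - 1*88)/(-912) = (-43/5 - 88)*(-1/912) = -483/5*(-1/912) = 161/1520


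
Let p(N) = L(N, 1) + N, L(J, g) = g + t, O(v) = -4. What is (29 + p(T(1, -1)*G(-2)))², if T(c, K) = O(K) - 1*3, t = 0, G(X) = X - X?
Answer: 900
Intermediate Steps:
G(X) = 0
T(c, K) = -7 (T(c, K) = -4 - 1*3 = -4 - 3 = -7)
L(J, g) = g (L(J, g) = g + 0 = g)
p(N) = 1 + N
(29 + p(T(1, -1)*G(-2)))² = (29 + (1 - 7*0))² = (29 + (1 + 0))² = (29 + 1)² = 30² = 900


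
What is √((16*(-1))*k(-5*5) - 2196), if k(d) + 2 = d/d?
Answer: 2*I*√545 ≈ 46.69*I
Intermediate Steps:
k(d) = -1 (k(d) = -2 + d/d = -2 + 1 = -1)
√((16*(-1))*k(-5*5) - 2196) = √((16*(-1))*(-1) - 2196) = √(-16*(-1) - 2196) = √(16 - 2196) = √(-2180) = 2*I*√545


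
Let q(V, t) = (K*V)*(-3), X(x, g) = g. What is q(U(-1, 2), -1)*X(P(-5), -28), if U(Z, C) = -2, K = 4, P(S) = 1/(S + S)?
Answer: -672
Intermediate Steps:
P(S) = 1/(2*S)
q(V, t) = -12*V (q(V, t) = (4*V)*(-3) = -12*V)
q(U(-1, 2), -1)*X(P(-5), -28) = -12*(-2)*(-28) = 24*(-28) = -672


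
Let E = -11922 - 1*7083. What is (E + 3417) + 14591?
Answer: -997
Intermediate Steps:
E = -19005 (E = -11922 - 7083 = -19005)
(E + 3417) + 14591 = (-19005 + 3417) + 14591 = -15588 + 14591 = -997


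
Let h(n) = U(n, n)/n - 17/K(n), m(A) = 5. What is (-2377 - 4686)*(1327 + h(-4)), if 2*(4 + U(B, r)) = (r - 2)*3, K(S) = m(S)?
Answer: -187430831/20 ≈ -9.3715e+6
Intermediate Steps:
K(S) = 5
U(B, r) = -7 + 3*r/2 (U(B, r) = -4 + ((r - 2)*3)/2 = -4 + ((-2 + r)*3)/2 = -4 + (-6 + 3*r)/2 = -4 + (-3 + 3*r/2) = -7 + 3*r/2)
h(n) = -17/5 + (-7 + 3*n/2)/n (h(n) = (-7 + 3*n/2)/n - 17/5 = -17/5 + (-7 + 3*n/2)/n)
(-2377 - 4686)*(1327 + h(-4)) = (-2377 - 4686)*(1327 + (-19/10 - 7/(-4))) = -7063*(1327 + (-19/10 - 7*(-1/4))) = -7063*(1327 + (-19/10 + 7/4)) = -7063*(1327 - 3/20) = -7063*26537/20 = -187430831/20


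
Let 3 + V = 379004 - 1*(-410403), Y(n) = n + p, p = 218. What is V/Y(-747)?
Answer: -789404/529 ≈ -1492.3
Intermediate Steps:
Y(n) = 218 + n (Y(n) = n + 218 = 218 + n)
V = 789404 (V = -3 + (379004 - 1*(-410403)) = -3 + (379004 + 410403) = -3 + 789407 = 789404)
V/Y(-747) = 789404/(218 - 747) = 789404/(-529) = 789404*(-1/529) = -789404/529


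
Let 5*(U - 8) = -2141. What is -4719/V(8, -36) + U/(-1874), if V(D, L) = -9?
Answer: 14745313/28110 ≈ 524.56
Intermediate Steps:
U = -2101/5 (U = 8 + (⅕)*(-2141) = 8 - 2141/5 = -2101/5 ≈ -420.20)
-4719/V(8, -36) + U/(-1874) = -4719/(-9) - 2101/5/(-1874) = -4719*(-⅑) - 2101/5*(-1/1874) = 1573/3 + 2101/9370 = 14745313/28110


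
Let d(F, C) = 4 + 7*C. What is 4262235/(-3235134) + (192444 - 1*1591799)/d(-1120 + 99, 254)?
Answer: -377891353445/480417399 ≈ -786.59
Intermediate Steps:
4262235/(-3235134) + (192444 - 1*1591799)/d(-1120 + 99, 254) = 4262235/(-3235134) + (192444 - 1*1591799)/(4 + 7*254) = 4262235*(-1/3235134) + (192444 - 1591799)/(4 + 1778) = -1420745/1078378 - 1399355/1782 = -377891353445/480417399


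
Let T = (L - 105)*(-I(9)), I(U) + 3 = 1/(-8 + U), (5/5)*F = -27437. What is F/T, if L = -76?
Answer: 27437/362 ≈ 75.793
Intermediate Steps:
F = -27437
I(U) = -3 + 1/(-8 + U)
T = -362 (T = (-76 - 105)*(-(25 - 3*9)/(-8 + 9)) = -(-181)*(25 - 27)/1 = -(-181)*1*(-2) = -(-181)*(-2) = -181*2 = -362)
F/T = -27437/(-362) = -27437*(-1/362) = 27437/362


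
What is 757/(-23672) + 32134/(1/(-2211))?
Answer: -1681854742885/23672 ≈ -7.1048e+7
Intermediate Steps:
757/(-23672) + 32134/(1/(-2211)) = 757*(-1/23672) + 32134/(-1/2211) = -757/23672 + 32134*(-2211) = -757/23672 - 71048274 = -1681854742885/23672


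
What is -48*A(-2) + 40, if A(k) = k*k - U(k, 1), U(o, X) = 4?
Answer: 40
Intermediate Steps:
A(k) = -4 + k² (A(k) = k*k - 1*4 = k² - 4 = -4 + k²)
-48*A(-2) + 40 = -48*(-4 + (-2)²) + 40 = -48*(-4 + 4) + 40 = -48*0 + 40 = 0 + 40 = 40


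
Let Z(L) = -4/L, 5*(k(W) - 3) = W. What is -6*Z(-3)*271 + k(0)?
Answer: -2165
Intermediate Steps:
k(W) = 3 + W/5
-6*Z(-3)*271 + k(0) = -(-24)/(-3)*271 + (3 + (1/5)*0) = -(-24)*(-1)/3*271 + (3 + 0) = -6*4/3*271 + 3 = -8*271 + 3 = -2168 + 3 = -2165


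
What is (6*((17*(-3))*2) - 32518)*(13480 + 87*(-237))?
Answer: 236515070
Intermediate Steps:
(6*((17*(-3))*2) - 32518)*(13480 + 87*(-237)) = (6*(-51*2) - 32518)*(13480 - 20619) = (6*(-102) - 32518)*(-7139) = (-612 - 32518)*(-7139) = -33130*(-7139) = 236515070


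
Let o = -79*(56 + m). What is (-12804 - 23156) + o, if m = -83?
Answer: -33827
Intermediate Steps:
o = 2133 (o = -79*(56 - 83) = -79*(-27) = 2133)
(-12804 - 23156) + o = (-12804 - 23156) + 2133 = -35960 + 2133 = -33827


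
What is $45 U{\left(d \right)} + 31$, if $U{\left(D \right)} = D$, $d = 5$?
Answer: $256$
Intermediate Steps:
$45 U{\left(d \right)} + 31 = 45 \cdot 5 + 31 = 225 + 31 = 256$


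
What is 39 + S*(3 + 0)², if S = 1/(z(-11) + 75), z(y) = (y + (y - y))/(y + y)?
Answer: 5907/151 ≈ 39.119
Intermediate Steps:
z(y) = ½ (z(y) = (y + 0)/((2*y)) = y*(1/(2*y)) = ½)
S = 2/151 (S = 1/(½ + 75) = 1/(151/2) = 2/151 ≈ 0.013245)
39 + S*(3 + 0)² = 39 + 2*(3 + 0)²/151 = 39 + (2/151)*3² = 39 + (2/151)*9 = 39 + 18/151 = 5907/151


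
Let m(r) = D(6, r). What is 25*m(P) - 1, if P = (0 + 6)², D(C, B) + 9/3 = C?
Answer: 74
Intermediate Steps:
D(C, B) = -3 + C
P = 36 (P = 6² = 36)
m(r) = 3 (m(r) = -3 + 6 = 3)
25*m(P) - 1 = 25*3 - 1 = 75 - 1 = 74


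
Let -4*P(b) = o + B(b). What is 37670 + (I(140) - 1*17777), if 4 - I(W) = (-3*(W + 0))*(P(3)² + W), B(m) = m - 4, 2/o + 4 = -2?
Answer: 236231/3 ≈ 78744.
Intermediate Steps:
o = -⅓ (o = 2/(-4 - 2) = 2/(-6) = 2*(-⅙) = -⅓ ≈ -0.33333)
B(m) = -4 + m
P(b) = 13/12 - b/4 (P(b) = -(-⅓ + (-4 + b))/4 = -(-13/3 + b)/4 = 13/12 - b/4)
I(W) = 4 + 3*W*(⅑ + W) (I(W) = 4 - (-3*(W + 0))*((13/12 - ¼*3)² + W) = 4 - (-3*W)*((13/12 - ¾)² + W) = 4 - (-3*W)*((⅓)² + W) = 4 - (-3*W)*(⅑ + W) = 4 - (-3)*W*(⅑ + W) = 4 + 3*W*(⅑ + W))
37670 + (I(140) - 1*17777) = 37670 + ((4 + 3*140² + (⅓)*140) - 1*17777) = 37670 + ((4 + 3*19600 + 140/3) - 17777) = 37670 + ((4 + 58800 + 140/3) - 17777) = 37670 + (176552/3 - 17777) = 37670 + 123221/3 = 236231/3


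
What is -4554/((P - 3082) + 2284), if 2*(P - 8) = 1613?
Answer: -276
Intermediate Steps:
P = 1629/2 (P = 8 + (½)*1613 = 8 + 1613/2 = 1629/2 ≈ 814.50)
-4554/((P - 3082) + 2284) = -4554/((1629/2 - 3082) + 2284) = -4554/(-4535/2 + 2284) = -4554/33/2 = -4554*2/33 = -276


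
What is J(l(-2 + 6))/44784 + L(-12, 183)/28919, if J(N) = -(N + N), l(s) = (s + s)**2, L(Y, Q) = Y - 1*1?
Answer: -267739/80944281 ≈ -0.0033077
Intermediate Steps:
L(Y, Q) = -1 + Y (L(Y, Q) = Y - 1 = -1 + Y)
l(s) = 4*s**2 (l(s) = (2*s)**2 = 4*s**2)
J(N) = -2*N
J(l(-2 + 6))/44784 + L(-12, 183)/28919 = -8*(-2 + 6)**2/44784 + (-1 - 12)/28919 = -8*4**2*(1/44784) - 13*1/28919 = -8*16*(1/44784) - 13/28919 = -2*64*(1/44784) - 13/28919 = -128*1/44784 - 13/28919 = -8/2799 - 13/28919 = -267739/80944281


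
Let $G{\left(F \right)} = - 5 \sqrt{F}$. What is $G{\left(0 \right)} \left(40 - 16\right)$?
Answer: $0$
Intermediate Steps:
$G{\left(0 \right)} \left(40 - 16\right) = - 5 \sqrt{0} \left(40 - 16\right) = \left(-5\right) 0 \cdot 24 = 0 \cdot 24 = 0$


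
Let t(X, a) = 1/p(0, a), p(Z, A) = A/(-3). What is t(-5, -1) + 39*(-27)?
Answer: -1050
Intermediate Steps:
p(Z, A) = -A/3 (p(Z, A) = A*(-1/3) = -A/3)
t(X, a) = -3/a (t(X, a) = 1/(-a/3) = -3/a)
t(-5, -1) + 39*(-27) = -3/(-1) + 39*(-27) = -3*(-1) - 1053 = 3 - 1053 = -1050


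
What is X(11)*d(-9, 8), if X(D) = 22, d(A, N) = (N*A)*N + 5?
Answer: -12562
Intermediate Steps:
d(A, N) = 5 + A*N² (d(A, N) = (A*N)*N + 5 = A*N² + 5 = 5 + A*N²)
X(11)*d(-9, 8) = 22*(5 - 9*8²) = 22*(5 - 9*64) = 22*(5 - 576) = 22*(-571) = -12562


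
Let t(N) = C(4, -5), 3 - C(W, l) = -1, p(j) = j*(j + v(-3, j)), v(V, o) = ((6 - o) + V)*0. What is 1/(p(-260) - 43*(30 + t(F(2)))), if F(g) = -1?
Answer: 1/66138 ≈ 1.5120e-5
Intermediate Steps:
v(V, o) = 0 (v(V, o) = (6 + V - o)*0 = 0)
p(j) = j**2 (p(j) = j*(j + 0) = j*j = j**2)
C(W, l) = 4 (C(W, l) = 3 - 1*(-1) = 3 + 1 = 4)
t(N) = 4
1/(p(-260) - 43*(30 + t(F(2)))) = 1/((-260)**2 - 43*(30 + 4)) = 1/(67600 - 43*34) = 1/(67600 - 1462) = 1/66138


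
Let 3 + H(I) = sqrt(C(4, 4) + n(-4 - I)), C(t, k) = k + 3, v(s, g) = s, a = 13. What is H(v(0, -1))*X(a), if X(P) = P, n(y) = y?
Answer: -39 + 13*sqrt(3) ≈ -16.483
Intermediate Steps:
C(t, k) = 3 + k
H(I) = -3 + sqrt(3 - I) (H(I) = -3 + sqrt((3 + 4) + (-4 - I)) = -3 + sqrt(7 + (-4 - I)) = -3 + sqrt(3 - I))
H(v(0, -1))*X(a) = (-3 + sqrt(3 - 1*0))*13 = (-3 + sqrt(3 + 0))*13 = (-3 + sqrt(3))*13 = -39 + 13*sqrt(3)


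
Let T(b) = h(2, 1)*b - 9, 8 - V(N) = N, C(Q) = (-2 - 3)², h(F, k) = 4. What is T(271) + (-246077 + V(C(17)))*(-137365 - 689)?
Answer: 33974262151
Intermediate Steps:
C(Q) = 25 (C(Q) = (-5)² = 25)
V(N) = 8 - N
T(b) = -9 + 4*b (T(b) = 4*b - 9 = -9 + 4*b)
T(271) + (-246077 + V(C(17)))*(-137365 - 689) = (-9 + 4*271) + (-246077 + (8 - 1*25))*(-137365 - 689) = (-9 + 1084) + (-246077 + (8 - 25))*(-138054) = 1075 + (-246077 - 17)*(-138054) = 1075 - 246094*(-138054) = 1075 + 33974261076 = 33974262151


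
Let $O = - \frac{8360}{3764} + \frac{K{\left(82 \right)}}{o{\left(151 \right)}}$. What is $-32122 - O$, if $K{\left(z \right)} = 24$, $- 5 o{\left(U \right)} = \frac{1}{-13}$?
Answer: $- \frac{31692672}{941} \approx -33680.0$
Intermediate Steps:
$o{\left(U \right)} = \frac{1}{65}$ ($o{\left(U \right)} = - \frac{1}{5 \left(-13\right)} = \left(- \frac{1}{5}\right) \left(- \frac{1}{13}\right) = \frac{1}{65}$)
$O = \frac{1465870}{941}$ ($O = - \frac{8360}{3764} + 24 \frac{1}{\frac{1}{65}} = \left(-8360\right) \frac{1}{3764} + 24 \cdot 65 = - \frac{2090}{941} + 1560 = \frac{1465870}{941} \approx 1557.8$)
$-32122 - O = -32122 - \frac{1465870}{941} = - \frac{31692672}{941}$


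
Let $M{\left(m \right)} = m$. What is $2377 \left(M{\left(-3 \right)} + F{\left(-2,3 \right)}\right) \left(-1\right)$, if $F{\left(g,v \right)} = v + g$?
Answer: $4754$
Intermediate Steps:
$F{\left(g,v \right)} = g + v$
$2377 \left(M{\left(-3 \right)} + F{\left(-2,3 \right)}\right) \left(-1\right) = 2377 \left(-3 + \left(-2 + 3\right)\right) \left(-1\right) = 2377 \left(-3 + 1\right) \left(-1\right) = 2377 \left(\left(-2\right) \left(-1\right)\right) = 2377 \cdot 2 = 4754$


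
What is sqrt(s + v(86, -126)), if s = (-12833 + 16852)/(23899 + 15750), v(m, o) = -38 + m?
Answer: sqrt(75617422979)/39649 ≈ 6.9355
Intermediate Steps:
s = 4019/39649 ≈ 0.10136
sqrt(s + v(86, -126)) = sqrt(4019/39649 + (-38 + 86)) = sqrt(4019/39649 + 48) = sqrt(1907171/39649) = sqrt(75617422979)/39649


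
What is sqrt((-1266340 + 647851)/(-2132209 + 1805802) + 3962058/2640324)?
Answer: sqrt(70052933771421871949846)/143636705978 ≈ 1.8427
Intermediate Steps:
sqrt((-1266340 + 647851)/(-2132209 + 1805802) + 3962058/2640324) = sqrt(-618489/(-326407) + 3962058*(1/2640324)) = sqrt(-618489*(-1/326407) + 660343/440054) = sqrt(618489/326407 + 660343/440054) = sqrt(487709136007/143636705978) = sqrt(70052933771421871949846)/143636705978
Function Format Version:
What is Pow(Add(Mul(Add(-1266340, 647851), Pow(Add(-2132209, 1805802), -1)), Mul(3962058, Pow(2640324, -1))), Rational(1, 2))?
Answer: Mul(Rational(1, 143636705978), Pow(70052933771421871949846, Rational(1, 2))) ≈ 1.8427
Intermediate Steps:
Pow(Add(Mul(Add(-1266340, 647851), Pow(Add(-2132209, 1805802), -1)), Mul(3962058, Pow(2640324, -1))), Rational(1, 2)) = Pow(Add(Mul(-618489, Pow(-326407, -1)), Mul(3962058, Rational(1, 2640324))), Rational(1, 2)) = Pow(Add(Mul(-618489, Rational(-1, 326407)), Rational(660343, 440054)), Rational(1, 2)) = Pow(Add(Rational(618489, 326407), Rational(660343, 440054)), Rational(1, 2)) = Pow(Rational(487709136007, 143636705978), Rational(1, 2)) = Mul(Rational(1, 143636705978), Pow(70052933771421871949846, Rational(1, 2)))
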